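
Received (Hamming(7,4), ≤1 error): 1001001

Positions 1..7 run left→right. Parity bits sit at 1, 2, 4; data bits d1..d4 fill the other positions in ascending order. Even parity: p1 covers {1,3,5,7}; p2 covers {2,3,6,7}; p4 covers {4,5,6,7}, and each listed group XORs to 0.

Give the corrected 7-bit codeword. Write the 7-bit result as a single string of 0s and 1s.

1101001

s1 (pos 1,3,5,7): 1⊕0⊕0⊕1 = 0
s2 (pos 2,3,6,7): 0⊕0⊕0⊕1 = 1
s4 (pos 4,5,6,7): 1⊕0⊕0⊕1 = 0
Syndrome s4…s1 = 010 → error at position 2.
Flip position 2: 1001001 → 1101001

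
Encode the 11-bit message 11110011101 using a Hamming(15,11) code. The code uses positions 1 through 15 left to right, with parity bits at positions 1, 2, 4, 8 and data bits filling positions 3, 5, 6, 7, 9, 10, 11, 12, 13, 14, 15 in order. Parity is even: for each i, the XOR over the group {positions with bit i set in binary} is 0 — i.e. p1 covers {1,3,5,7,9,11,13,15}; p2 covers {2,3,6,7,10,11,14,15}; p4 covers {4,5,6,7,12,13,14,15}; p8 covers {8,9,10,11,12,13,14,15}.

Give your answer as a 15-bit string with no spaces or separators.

011011100011101

Place data at non-parity positions: p1 p2 1 p4 1 1 1 p8 0 0 1 1 1 0 1
p1 (pos 1,3,5,7,9,11,13,15): XOR of data positions = 1⊕1⊕1⊕0⊕1⊕1⊕1 = 0
p2 (pos 2,3,6,7,10,11,14,15): XOR of data positions = 1⊕1⊕1⊕0⊕1⊕0⊕1 = 1
p4 (pos 4,5,6,7,12,13,14,15): XOR of data positions = 1⊕1⊕1⊕1⊕1⊕0⊕1 = 0
p8 (pos 8,9,10,11,12,13,14,15): XOR of data positions = 0⊕0⊕1⊕1⊕1⊕0⊕1 = 0
Codeword: 011011100011101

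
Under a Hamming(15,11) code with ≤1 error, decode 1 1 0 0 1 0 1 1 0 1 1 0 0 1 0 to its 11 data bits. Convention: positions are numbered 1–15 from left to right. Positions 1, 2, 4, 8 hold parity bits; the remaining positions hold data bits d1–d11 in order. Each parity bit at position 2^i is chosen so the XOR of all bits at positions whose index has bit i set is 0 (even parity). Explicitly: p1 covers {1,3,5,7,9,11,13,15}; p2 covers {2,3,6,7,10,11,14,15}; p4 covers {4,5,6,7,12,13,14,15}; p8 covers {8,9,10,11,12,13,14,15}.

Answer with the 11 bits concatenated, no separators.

s1 (pos 1,3,5,7,9,11,13,15): 1⊕0⊕1⊕1⊕0⊕1⊕0⊕0 = 0
s2 (pos 2,3,6,7,10,11,14,15): 1⊕0⊕0⊕1⊕1⊕1⊕1⊕0 = 1
s4 (pos 4,5,6,7,12,13,14,15): 0⊕1⊕0⊕1⊕0⊕0⊕1⊕0 = 1
s8 (pos 8,9,10,11,12,13,14,15): 1⊕0⊕1⊕1⊕0⊕0⊕1⊕0 = 0
Syndrome s8…s1 = 0110 → error at position 6.
Flip position 6: 110010110110010 → 110011110110010
Read data bits from positions 3,5,6,7,9,10,11,12,13,14,15: 01110110010

01110110010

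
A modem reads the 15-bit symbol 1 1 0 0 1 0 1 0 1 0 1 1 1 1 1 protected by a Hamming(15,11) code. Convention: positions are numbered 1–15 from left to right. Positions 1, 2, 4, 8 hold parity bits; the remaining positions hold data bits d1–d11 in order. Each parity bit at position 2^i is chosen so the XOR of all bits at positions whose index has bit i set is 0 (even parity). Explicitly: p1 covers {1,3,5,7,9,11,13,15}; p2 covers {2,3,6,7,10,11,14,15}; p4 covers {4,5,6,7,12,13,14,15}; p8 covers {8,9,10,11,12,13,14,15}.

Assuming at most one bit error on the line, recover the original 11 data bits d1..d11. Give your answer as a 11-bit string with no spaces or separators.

s1 (pos 1,3,5,7,9,11,13,15): 1⊕0⊕1⊕1⊕1⊕1⊕1⊕1 = 1
s2 (pos 2,3,6,7,10,11,14,15): 1⊕0⊕0⊕1⊕0⊕1⊕1⊕1 = 1
s4 (pos 4,5,6,7,12,13,14,15): 0⊕1⊕0⊕1⊕1⊕1⊕1⊕1 = 0
s8 (pos 8,9,10,11,12,13,14,15): 0⊕1⊕0⊕1⊕1⊕1⊕1⊕1 = 0
Syndrome s8…s1 = 0011 → error at position 3.
Flip position 3: 110010101011111 → 111010101011111
Read data bits from positions 3,5,6,7,9,10,11,12,13,14,15: 11011011111

11011011111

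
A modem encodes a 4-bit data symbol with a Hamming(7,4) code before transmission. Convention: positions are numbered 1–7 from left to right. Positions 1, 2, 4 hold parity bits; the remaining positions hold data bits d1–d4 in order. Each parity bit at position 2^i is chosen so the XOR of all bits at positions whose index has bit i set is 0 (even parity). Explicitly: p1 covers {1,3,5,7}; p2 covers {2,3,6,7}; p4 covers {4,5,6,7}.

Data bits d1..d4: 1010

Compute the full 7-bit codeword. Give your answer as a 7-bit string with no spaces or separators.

1011010

Place data at non-parity positions: p1 p2 1 p4 0 1 0
p1 (pos 1,3,5,7): XOR of data positions = 1⊕0⊕0 = 1
p2 (pos 2,3,6,7): XOR of data positions = 1⊕1⊕0 = 0
p4 (pos 4,5,6,7): XOR of data positions = 0⊕1⊕0 = 1
Codeword: 1011010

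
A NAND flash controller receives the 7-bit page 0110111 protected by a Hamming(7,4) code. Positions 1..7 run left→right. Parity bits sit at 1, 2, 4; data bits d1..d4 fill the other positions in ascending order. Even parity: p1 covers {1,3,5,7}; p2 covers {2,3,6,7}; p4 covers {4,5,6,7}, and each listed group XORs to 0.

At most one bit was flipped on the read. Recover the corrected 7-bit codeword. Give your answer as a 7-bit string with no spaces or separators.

0110011

s1 (pos 1,3,5,7): 0⊕1⊕1⊕1 = 1
s2 (pos 2,3,6,7): 1⊕1⊕1⊕1 = 0
s4 (pos 4,5,6,7): 0⊕1⊕1⊕1 = 1
Syndrome s4…s1 = 101 → error at position 5.
Flip position 5: 0110111 → 0110011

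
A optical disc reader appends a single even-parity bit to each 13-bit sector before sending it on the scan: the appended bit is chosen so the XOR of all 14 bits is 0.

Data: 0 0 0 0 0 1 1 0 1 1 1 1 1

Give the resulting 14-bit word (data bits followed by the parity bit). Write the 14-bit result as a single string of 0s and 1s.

XOR of the 13 data bits: 0⊕0⊕0⊕0⊕0⊕1⊕1⊕0⊕1⊕1⊕1⊕1⊕1 = 1
Parity bit = 1 (so all 14 bits XOR to 0).

00000110111111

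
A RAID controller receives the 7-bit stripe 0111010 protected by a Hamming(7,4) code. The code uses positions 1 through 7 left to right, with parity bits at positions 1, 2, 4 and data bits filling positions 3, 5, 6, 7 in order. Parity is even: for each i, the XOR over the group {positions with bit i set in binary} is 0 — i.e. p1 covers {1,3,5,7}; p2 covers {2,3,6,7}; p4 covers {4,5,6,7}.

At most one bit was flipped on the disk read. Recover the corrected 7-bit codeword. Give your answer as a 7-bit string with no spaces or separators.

s1 (pos 1,3,5,7): 0⊕1⊕0⊕0 = 1
s2 (pos 2,3,6,7): 1⊕1⊕1⊕0 = 1
s4 (pos 4,5,6,7): 1⊕0⊕1⊕0 = 0
Syndrome s4…s1 = 011 → error at position 3.
Flip position 3: 0111010 → 0101010

0101010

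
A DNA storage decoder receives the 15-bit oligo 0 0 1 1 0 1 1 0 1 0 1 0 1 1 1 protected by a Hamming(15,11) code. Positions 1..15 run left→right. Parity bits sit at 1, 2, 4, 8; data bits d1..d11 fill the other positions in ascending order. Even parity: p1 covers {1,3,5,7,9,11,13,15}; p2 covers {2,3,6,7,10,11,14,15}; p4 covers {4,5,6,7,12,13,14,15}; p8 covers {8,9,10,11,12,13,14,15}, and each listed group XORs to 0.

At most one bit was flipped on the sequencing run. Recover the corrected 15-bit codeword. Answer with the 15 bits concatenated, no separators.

001101111010111

s1 (pos 1,3,5,7,9,11,13,15): 0⊕1⊕0⊕1⊕1⊕1⊕1⊕1 = 0
s2 (pos 2,3,6,7,10,11,14,15): 0⊕1⊕1⊕1⊕0⊕1⊕1⊕1 = 0
s4 (pos 4,5,6,7,12,13,14,15): 1⊕0⊕1⊕1⊕0⊕1⊕1⊕1 = 0
s8 (pos 8,9,10,11,12,13,14,15): 0⊕1⊕0⊕1⊕0⊕1⊕1⊕1 = 1
Syndrome s8…s1 = 1000 → error at position 8.
Flip position 8: 001101101010111 → 001101111010111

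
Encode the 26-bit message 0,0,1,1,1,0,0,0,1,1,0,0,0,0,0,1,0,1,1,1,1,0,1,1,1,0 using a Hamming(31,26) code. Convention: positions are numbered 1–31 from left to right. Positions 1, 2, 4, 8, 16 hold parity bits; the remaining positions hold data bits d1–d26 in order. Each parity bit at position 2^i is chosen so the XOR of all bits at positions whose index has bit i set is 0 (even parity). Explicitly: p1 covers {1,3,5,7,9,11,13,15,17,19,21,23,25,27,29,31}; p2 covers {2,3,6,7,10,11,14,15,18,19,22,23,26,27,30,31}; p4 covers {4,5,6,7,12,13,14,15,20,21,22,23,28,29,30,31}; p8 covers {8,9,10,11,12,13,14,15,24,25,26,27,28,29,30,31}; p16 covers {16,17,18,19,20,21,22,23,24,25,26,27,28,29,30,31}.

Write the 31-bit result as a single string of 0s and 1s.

1001011110001100000010111101110

Place data at non-parity positions: p1 p2 0 p4 0 1 1 p8 1 0 0 0 1 1 0 p16 0 0 0 0 1 0 1 1 1 1 0 1 1 1 0
p1 (pos 1,3,5,7,9,11,13,15,17,19,21,23,25,27,29,31): XOR of data positions = 0⊕0⊕1⊕1⊕0⊕1⊕0⊕0⊕0⊕1⊕1⊕1⊕0⊕1⊕0 = 1
p2 (pos 2,3,6,7,10,11,14,15,18,19,22,23,26,27,30,31): XOR of data positions = 0⊕1⊕1⊕0⊕0⊕1⊕0⊕0⊕0⊕0⊕1⊕1⊕0⊕1⊕0 = 0
p4 (pos 4,5,6,7,12,13,14,15,20,21,22,23,28,29,30,31): XOR of data positions = 0⊕1⊕1⊕0⊕1⊕1⊕0⊕0⊕1⊕0⊕1⊕1⊕1⊕1⊕0 = 1
p8 (pos 8,9,10,11,12,13,14,15,24,25,26,27,28,29,30,31): XOR of data positions = 1⊕0⊕0⊕0⊕1⊕1⊕0⊕1⊕1⊕1⊕0⊕1⊕1⊕1⊕0 = 1
p16 (pos 16,17,18,19,20,21,22,23,24,25,26,27,28,29,30,31): XOR of data positions = 0⊕0⊕0⊕0⊕1⊕0⊕1⊕1⊕1⊕1⊕0⊕1⊕1⊕1⊕0 = 0
Codeword: 1001011110001100000010111101110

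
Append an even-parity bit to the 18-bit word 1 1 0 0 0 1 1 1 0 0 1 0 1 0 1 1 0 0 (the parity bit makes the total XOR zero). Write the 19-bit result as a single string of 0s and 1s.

1100011100101011001

XOR of the 18 data bits: 1⊕1⊕0⊕0⊕0⊕1⊕1⊕1⊕0⊕0⊕1⊕0⊕1⊕0⊕1⊕1⊕0⊕0 = 1
Parity bit = 1 (so all 19 bits XOR to 0).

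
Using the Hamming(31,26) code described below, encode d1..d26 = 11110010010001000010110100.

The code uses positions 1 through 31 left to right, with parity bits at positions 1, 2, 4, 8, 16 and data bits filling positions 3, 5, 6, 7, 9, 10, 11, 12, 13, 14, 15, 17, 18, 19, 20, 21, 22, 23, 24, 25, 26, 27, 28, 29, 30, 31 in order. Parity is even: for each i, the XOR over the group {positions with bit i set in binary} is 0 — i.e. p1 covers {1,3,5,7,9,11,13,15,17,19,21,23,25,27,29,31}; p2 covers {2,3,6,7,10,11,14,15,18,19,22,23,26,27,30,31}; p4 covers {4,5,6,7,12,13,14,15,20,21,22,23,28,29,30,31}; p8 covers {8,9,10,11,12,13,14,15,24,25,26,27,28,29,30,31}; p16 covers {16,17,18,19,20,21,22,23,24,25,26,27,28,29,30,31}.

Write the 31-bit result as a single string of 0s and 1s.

1011111000100101001000010110100

Place data at non-parity positions: p1 p2 1 p4 1 1 1 p8 0 0 1 0 0 1 0 p16 0 0 1 0 0 0 0 1 0 1 1 0 1 0 0
p1 (pos 1,3,5,7,9,11,13,15,17,19,21,23,25,27,29,31): XOR of data positions = 1⊕1⊕1⊕0⊕1⊕0⊕0⊕0⊕1⊕0⊕0⊕0⊕1⊕1⊕0 = 1
p2 (pos 2,3,6,7,10,11,14,15,18,19,22,23,26,27,30,31): XOR of data positions = 1⊕1⊕1⊕0⊕1⊕1⊕0⊕0⊕1⊕0⊕0⊕1⊕1⊕0⊕0 = 0
p4 (pos 4,5,6,7,12,13,14,15,20,21,22,23,28,29,30,31): XOR of data positions = 1⊕1⊕1⊕0⊕0⊕1⊕0⊕0⊕0⊕0⊕0⊕0⊕1⊕0⊕0 = 1
p8 (pos 8,9,10,11,12,13,14,15,24,25,26,27,28,29,30,31): XOR of data positions = 0⊕0⊕1⊕0⊕0⊕1⊕0⊕1⊕0⊕1⊕1⊕0⊕1⊕0⊕0 = 0
p16 (pos 16,17,18,19,20,21,22,23,24,25,26,27,28,29,30,31): XOR of data positions = 0⊕0⊕1⊕0⊕0⊕0⊕0⊕1⊕0⊕1⊕1⊕0⊕1⊕0⊕0 = 1
Codeword: 1011111000100101001000010110100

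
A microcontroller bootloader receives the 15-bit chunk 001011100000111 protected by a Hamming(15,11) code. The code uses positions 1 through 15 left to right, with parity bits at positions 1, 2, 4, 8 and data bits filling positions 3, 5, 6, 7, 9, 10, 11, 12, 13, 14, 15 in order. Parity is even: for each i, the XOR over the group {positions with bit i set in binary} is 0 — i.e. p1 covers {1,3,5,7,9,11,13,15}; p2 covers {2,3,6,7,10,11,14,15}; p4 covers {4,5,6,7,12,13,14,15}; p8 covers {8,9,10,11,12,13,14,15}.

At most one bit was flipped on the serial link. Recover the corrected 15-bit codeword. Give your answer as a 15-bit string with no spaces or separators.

001011100010111

s1 (pos 1,3,5,7,9,11,13,15): 0⊕1⊕1⊕1⊕0⊕0⊕1⊕1 = 1
s2 (pos 2,3,6,7,10,11,14,15): 0⊕1⊕1⊕1⊕0⊕0⊕1⊕1 = 1
s4 (pos 4,5,6,7,12,13,14,15): 0⊕1⊕1⊕1⊕0⊕1⊕1⊕1 = 0
s8 (pos 8,9,10,11,12,13,14,15): 0⊕0⊕0⊕0⊕0⊕1⊕1⊕1 = 1
Syndrome s8…s1 = 1011 → error at position 11.
Flip position 11: 001011100000111 → 001011100010111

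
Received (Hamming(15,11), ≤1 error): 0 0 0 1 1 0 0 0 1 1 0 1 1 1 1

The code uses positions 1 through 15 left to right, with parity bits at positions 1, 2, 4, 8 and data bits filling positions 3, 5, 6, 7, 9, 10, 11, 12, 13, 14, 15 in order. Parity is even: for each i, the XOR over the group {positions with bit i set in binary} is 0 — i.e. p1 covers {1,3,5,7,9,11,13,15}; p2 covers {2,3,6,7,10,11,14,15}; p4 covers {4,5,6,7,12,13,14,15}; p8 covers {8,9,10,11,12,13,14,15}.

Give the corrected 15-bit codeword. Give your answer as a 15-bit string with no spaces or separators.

010110001101111

s1 (pos 1,3,5,7,9,11,13,15): 0⊕0⊕1⊕0⊕1⊕0⊕1⊕1 = 0
s2 (pos 2,3,6,7,10,11,14,15): 0⊕0⊕0⊕0⊕1⊕0⊕1⊕1 = 1
s4 (pos 4,5,6,7,12,13,14,15): 1⊕1⊕0⊕0⊕1⊕1⊕1⊕1 = 0
s8 (pos 8,9,10,11,12,13,14,15): 0⊕1⊕1⊕0⊕1⊕1⊕1⊕1 = 0
Syndrome s8…s1 = 0010 → error at position 2.
Flip position 2: 000110001101111 → 010110001101111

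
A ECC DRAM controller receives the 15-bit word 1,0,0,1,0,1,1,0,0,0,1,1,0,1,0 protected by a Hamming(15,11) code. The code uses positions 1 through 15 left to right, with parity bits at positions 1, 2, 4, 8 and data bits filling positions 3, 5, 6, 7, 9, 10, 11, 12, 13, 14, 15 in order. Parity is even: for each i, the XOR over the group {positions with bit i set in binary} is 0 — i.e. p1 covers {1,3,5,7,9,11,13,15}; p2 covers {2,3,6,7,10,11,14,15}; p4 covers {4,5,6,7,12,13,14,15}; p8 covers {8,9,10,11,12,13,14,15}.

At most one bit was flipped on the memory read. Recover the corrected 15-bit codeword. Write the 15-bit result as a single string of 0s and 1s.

s1 (pos 1,3,5,7,9,11,13,15): 1⊕0⊕0⊕1⊕0⊕1⊕0⊕0 = 1
s2 (pos 2,3,6,7,10,11,14,15): 0⊕0⊕1⊕1⊕0⊕1⊕1⊕0 = 0
s4 (pos 4,5,6,7,12,13,14,15): 1⊕0⊕1⊕1⊕1⊕0⊕1⊕0 = 1
s8 (pos 8,9,10,11,12,13,14,15): 0⊕0⊕0⊕1⊕1⊕0⊕1⊕0 = 1
Syndrome s8…s1 = 1101 → error at position 13.
Flip position 13: 100101100011010 → 100101100011110

100101100011110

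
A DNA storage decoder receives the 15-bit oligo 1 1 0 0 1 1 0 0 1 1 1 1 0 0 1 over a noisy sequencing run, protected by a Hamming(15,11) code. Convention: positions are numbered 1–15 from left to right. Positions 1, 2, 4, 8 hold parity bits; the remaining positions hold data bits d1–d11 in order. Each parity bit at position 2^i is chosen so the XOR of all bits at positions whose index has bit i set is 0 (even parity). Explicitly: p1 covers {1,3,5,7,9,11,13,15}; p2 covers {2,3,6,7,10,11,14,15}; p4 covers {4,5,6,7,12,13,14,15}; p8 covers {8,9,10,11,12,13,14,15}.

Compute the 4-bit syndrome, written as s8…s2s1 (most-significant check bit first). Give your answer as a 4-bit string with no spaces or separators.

1011

s1 (pos 1,3,5,7,9,11,13,15): 1⊕0⊕1⊕0⊕1⊕1⊕0⊕1 = 1
s2 (pos 2,3,6,7,10,11,14,15): 1⊕0⊕1⊕0⊕1⊕1⊕0⊕1 = 1
s4 (pos 4,5,6,7,12,13,14,15): 0⊕1⊕1⊕0⊕1⊕0⊕0⊕1 = 0
s8 (pos 8,9,10,11,12,13,14,15): 0⊕1⊕1⊕1⊕1⊕0⊕0⊕1 = 1
Syndrome s8…s1 = 1011 → error at position 11.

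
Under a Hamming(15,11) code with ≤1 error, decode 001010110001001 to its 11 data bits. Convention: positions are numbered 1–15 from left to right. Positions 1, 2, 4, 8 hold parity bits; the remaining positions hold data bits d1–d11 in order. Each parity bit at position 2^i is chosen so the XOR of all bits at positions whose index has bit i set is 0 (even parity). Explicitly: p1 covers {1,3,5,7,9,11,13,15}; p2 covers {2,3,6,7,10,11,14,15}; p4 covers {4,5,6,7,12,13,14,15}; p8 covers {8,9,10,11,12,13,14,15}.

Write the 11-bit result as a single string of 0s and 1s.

11010101001

s1 (pos 1,3,5,7,9,11,13,15): 0⊕1⊕1⊕1⊕0⊕0⊕0⊕1 = 0
s2 (pos 2,3,6,7,10,11,14,15): 0⊕1⊕0⊕1⊕0⊕0⊕0⊕1 = 1
s4 (pos 4,5,6,7,12,13,14,15): 0⊕1⊕0⊕1⊕1⊕0⊕0⊕1 = 0
s8 (pos 8,9,10,11,12,13,14,15): 1⊕0⊕0⊕0⊕1⊕0⊕0⊕1 = 1
Syndrome s8…s1 = 1010 → error at position 10.
Flip position 10: 001010110001001 → 001010110101001
Read data bits from positions 3,5,6,7,9,10,11,12,13,14,15: 11010101001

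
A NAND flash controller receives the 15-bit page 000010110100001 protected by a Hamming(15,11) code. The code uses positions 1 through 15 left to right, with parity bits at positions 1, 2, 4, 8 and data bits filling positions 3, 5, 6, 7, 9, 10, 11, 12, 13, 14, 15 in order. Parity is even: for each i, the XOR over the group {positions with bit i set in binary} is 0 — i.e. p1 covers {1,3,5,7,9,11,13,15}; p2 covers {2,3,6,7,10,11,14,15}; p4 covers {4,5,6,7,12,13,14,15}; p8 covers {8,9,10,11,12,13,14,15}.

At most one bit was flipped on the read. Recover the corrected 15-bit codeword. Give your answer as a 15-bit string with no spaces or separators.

000010110100000

s1 (pos 1,3,5,7,9,11,13,15): 0⊕0⊕1⊕1⊕0⊕0⊕0⊕1 = 1
s2 (pos 2,3,6,7,10,11,14,15): 0⊕0⊕0⊕1⊕1⊕0⊕0⊕1 = 1
s4 (pos 4,5,6,7,12,13,14,15): 0⊕1⊕0⊕1⊕0⊕0⊕0⊕1 = 1
s8 (pos 8,9,10,11,12,13,14,15): 1⊕0⊕1⊕0⊕0⊕0⊕0⊕1 = 1
Syndrome s8…s1 = 1111 → error at position 15.
Flip position 15: 000010110100001 → 000010110100000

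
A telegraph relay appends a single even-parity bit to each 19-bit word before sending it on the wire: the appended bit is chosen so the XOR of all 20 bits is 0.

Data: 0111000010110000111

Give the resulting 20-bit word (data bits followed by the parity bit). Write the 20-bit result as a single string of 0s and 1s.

XOR of the 19 data bits: 0⊕1⊕1⊕1⊕0⊕0⊕0⊕0⊕1⊕0⊕1⊕1⊕0⊕0⊕0⊕0⊕1⊕1⊕1 = 1
Parity bit = 1 (so all 20 bits XOR to 0).

01110000101100001111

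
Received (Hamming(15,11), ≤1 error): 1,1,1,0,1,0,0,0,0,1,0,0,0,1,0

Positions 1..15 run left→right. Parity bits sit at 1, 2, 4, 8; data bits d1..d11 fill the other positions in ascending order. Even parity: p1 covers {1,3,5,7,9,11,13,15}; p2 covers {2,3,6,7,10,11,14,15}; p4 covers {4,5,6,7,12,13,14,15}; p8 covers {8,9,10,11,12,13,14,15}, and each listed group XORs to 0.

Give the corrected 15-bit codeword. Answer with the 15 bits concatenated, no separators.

s1 (pos 1,3,5,7,9,11,13,15): 1⊕1⊕1⊕0⊕0⊕0⊕0⊕0 = 1
s2 (pos 2,3,6,7,10,11,14,15): 1⊕1⊕0⊕0⊕1⊕0⊕1⊕0 = 0
s4 (pos 4,5,6,7,12,13,14,15): 0⊕1⊕0⊕0⊕0⊕0⊕1⊕0 = 0
s8 (pos 8,9,10,11,12,13,14,15): 0⊕0⊕1⊕0⊕0⊕0⊕1⊕0 = 0
Syndrome s8…s1 = 0001 → error at position 1.
Flip position 1: 111010000100010 → 011010000100010

011010000100010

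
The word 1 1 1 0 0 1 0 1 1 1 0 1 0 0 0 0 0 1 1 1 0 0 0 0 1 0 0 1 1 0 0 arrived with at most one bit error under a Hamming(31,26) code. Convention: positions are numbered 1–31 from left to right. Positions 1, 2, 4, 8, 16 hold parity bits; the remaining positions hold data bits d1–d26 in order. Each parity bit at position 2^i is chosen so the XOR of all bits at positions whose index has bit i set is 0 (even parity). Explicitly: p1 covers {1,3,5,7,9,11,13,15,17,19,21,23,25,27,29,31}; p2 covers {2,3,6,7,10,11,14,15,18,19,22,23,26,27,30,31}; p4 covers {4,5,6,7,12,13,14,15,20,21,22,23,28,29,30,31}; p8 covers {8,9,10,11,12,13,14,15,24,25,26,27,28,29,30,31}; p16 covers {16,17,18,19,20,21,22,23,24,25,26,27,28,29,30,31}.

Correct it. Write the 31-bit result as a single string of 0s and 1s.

1110010111000000011100001001100

s1 (pos 1,3,5,7,9,11,13,15,17,19,21,23,25,27,29,31): 1⊕1⊕0⊕0⊕1⊕0⊕0⊕0⊕0⊕1⊕0⊕0⊕1⊕0⊕1⊕0 = 0
s2 (pos 2,3,6,7,10,11,14,15,18,19,22,23,26,27,30,31): 1⊕1⊕1⊕0⊕1⊕0⊕0⊕0⊕1⊕1⊕0⊕0⊕0⊕0⊕0⊕0 = 0
s4 (pos 4,5,6,7,12,13,14,15,20,21,22,23,28,29,30,31): 0⊕0⊕1⊕0⊕1⊕0⊕0⊕0⊕1⊕0⊕0⊕0⊕1⊕1⊕0⊕0 = 1
s8 (pos 8,9,10,11,12,13,14,15,24,25,26,27,28,29,30,31): 1⊕1⊕1⊕0⊕1⊕0⊕0⊕0⊕0⊕1⊕0⊕0⊕1⊕1⊕0⊕0 = 1
s16 (pos 16,17,18,19,20,21,22,23,24,25,26,27,28,29,30,31): 0⊕0⊕1⊕1⊕1⊕0⊕0⊕0⊕0⊕1⊕0⊕0⊕1⊕1⊕0⊕0 = 0
Syndrome s16…s1 = 01100 → error at position 12.
Flip position 12: 1110010111010000011100001001100 → 1110010111000000011100001001100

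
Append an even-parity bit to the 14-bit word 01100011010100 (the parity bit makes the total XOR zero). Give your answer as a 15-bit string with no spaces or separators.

011000110101000

XOR of the 14 data bits: 0⊕1⊕1⊕0⊕0⊕0⊕1⊕1⊕0⊕1⊕0⊕1⊕0⊕0 = 0
Parity bit = 0 (so all 15 bits XOR to 0).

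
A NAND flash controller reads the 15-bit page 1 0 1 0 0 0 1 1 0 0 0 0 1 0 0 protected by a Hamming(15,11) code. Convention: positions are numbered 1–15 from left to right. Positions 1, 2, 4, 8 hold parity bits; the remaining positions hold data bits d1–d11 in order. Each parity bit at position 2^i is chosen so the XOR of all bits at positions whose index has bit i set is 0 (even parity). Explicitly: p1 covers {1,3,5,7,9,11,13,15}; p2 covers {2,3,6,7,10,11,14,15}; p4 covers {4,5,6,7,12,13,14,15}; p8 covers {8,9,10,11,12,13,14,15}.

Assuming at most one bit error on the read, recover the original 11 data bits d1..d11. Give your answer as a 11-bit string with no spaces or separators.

s1 (pos 1,3,5,7,9,11,13,15): 1⊕1⊕0⊕1⊕0⊕0⊕1⊕0 = 0
s2 (pos 2,3,6,7,10,11,14,15): 0⊕1⊕0⊕1⊕0⊕0⊕0⊕0 = 0
s4 (pos 4,5,6,7,12,13,14,15): 0⊕0⊕0⊕1⊕0⊕1⊕0⊕0 = 0
s8 (pos 8,9,10,11,12,13,14,15): 1⊕0⊕0⊕0⊕0⊕1⊕0⊕0 = 0
Syndrome s8…s1 = 0000 → no error.
Read data bits from positions 3,5,6,7,9,10,11,12,13,14,15: 10010000100

10010000100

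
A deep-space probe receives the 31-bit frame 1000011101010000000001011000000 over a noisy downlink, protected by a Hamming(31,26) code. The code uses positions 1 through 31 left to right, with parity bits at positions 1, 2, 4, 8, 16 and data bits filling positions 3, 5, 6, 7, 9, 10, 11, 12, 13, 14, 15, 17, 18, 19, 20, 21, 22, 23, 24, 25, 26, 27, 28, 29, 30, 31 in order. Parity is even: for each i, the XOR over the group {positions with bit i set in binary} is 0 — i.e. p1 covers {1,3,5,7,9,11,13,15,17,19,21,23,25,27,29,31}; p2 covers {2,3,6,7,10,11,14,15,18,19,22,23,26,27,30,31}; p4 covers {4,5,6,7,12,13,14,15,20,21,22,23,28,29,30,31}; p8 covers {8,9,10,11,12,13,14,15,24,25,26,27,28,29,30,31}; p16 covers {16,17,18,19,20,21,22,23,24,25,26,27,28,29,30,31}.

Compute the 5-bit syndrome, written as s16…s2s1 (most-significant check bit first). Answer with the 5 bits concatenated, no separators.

s1 (pos 1,3,5,7,9,11,13,15,17,19,21,23,25,27,29,31): 1⊕0⊕0⊕1⊕0⊕0⊕0⊕0⊕0⊕0⊕0⊕0⊕1⊕0⊕0⊕0 = 1
s2 (pos 2,3,6,7,10,11,14,15,18,19,22,23,26,27,30,31): 0⊕0⊕1⊕1⊕1⊕0⊕0⊕0⊕0⊕0⊕1⊕0⊕0⊕0⊕0⊕0 = 0
s4 (pos 4,5,6,7,12,13,14,15,20,21,22,23,28,29,30,31): 0⊕0⊕1⊕1⊕1⊕0⊕0⊕0⊕0⊕0⊕1⊕0⊕0⊕0⊕0⊕0 = 0
s8 (pos 8,9,10,11,12,13,14,15,24,25,26,27,28,29,30,31): 1⊕0⊕1⊕0⊕1⊕0⊕0⊕0⊕1⊕1⊕0⊕0⊕0⊕0⊕0⊕0 = 1
s16 (pos 16,17,18,19,20,21,22,23,24,25,26,27,28,29,30,31): 0⊕0⊕0⊕0⊕0⊕0⊕1⊕0⊕1⊕1⊕0⊕0⊕0⊕0⊕0⊕0 = 1
Syndrome s16…s1 = 11001 → error at position 25.

11001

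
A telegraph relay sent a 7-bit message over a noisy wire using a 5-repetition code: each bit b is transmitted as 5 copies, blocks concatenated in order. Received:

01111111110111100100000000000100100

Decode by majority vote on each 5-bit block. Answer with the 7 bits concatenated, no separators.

Block 1 (01111): 4 ones → 1
Block 2 (11111): 5 ones → 1
Block 3 (01111): 4 ones → 1
Block 4 (00100): 1 one → 0
Block 5 (00000): 0 ones → 0
Block 6 (00001): 1 one → 0
Block 7 (00100): 1 one → 0

1110000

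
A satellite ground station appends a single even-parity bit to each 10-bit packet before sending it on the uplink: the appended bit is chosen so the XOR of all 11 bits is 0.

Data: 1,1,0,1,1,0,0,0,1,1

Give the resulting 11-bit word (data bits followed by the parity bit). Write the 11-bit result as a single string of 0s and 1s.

XOR of the 10 data bits: 1⊕1⊕0⊕1⊕1⊕0⊕0⊕0⊕1⊕1 = 0
Parity bit = 0 (so all 11 bits XOR to 0).

11011000110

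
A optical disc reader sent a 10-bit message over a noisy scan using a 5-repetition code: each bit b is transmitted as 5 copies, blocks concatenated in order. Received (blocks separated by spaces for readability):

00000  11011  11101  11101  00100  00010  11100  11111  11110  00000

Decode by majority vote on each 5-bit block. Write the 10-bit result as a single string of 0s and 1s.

0111001110

Block 1 (00000): 0 ones → 0
Block 2 (11011): 4 ones → 1
Block 3 (11101): 4 ones → 1
Block 4 (11101): 4 ones → 1
Block 5 (00100): 1 one → 0
Block 6 (00010): 1 one → 0
Block 7 (11100): 3 ones → 1
Block 8 (11111): 5 ones → 1
Block 9 (11110): 4 ones → 1
Block 10 (00000): 0 ones → 0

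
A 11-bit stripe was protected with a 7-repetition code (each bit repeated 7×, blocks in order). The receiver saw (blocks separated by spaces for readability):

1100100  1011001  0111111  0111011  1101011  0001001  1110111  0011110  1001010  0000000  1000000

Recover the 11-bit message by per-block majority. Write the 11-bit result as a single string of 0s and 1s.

Block 1 (1100100): 3 ones → 0
Block 2 (1011001): 4 ones → 1
Block 3 (0111111): 6 ones → 1
Block 4 (0111011): 5 ones → 1
Block 5 (1101011): 5 ones → 1
Block 6 (0001001): 2 ones → 0
Block 7 (1110111): 6 ones → 1
Block 8 (0011110): 4 ones → 1
Block 9 (1001010): 3 ones → 0
Block 10 (0000000): 0 ones → 0
Block 11 (1000000): 1 one → 0

01111011000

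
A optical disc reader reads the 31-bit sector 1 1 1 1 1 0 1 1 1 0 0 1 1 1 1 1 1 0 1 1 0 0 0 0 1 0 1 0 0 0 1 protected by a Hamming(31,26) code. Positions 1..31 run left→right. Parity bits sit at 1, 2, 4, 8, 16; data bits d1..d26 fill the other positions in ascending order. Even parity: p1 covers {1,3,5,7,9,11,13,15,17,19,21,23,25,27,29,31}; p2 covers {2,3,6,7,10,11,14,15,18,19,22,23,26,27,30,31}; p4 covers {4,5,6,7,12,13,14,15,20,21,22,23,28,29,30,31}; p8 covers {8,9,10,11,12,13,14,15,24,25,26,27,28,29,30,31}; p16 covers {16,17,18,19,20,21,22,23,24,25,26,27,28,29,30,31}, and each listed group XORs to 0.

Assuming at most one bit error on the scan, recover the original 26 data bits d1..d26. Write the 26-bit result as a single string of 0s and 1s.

s1 (pos 1,3,5,7,9,11,13,15,17,19,21,23,25,27,29,31): 1⊕1⊕1⊕1⊕1⊕0⊕1⊕1⊕1⊕1⊕0⊕0⊕1⊕1⊕0⊕1 = 0
s2 (pos 2,3,6,7,10,11,14,15,18,19,22,23,26,27,30,31): 1⊕1⊕0⊕1⊕0⊕0⊕1⊕1⊕0⊕1⊕0⊕0⊕0⊕1⊕0⊕1 = 0
s4 (pos 4,5,6,7,12,13,14,15,20,21,22,23,28,29,30,31): 1⊕1⊕0⊕1⊕1⊕1⊕1⊕1⊕1⊕0⊕0⊕0⊕0⊕0⊕0⊕1 = 1
s8 (pos 8,9,10,11,12,13,14,15,24,25,26,27,28,29,30,31): 1⊕1⊕0⊕0⊕1⊕1⊕1⊕1⊕0⊕1⊕0⊕1⊕0⊕0⊕0⊕1 = 1
s16 (pos 16,17,18,19,20,21,22,23,24,25,26,27,28,29,30,31): 1⊕1⊕0⊕1⊕1⊕0⊕0⊕0⊕0⊕1⊕0⊕1⊕0⊕0⊕0⊕1 = 1
Syndrome s16…s1 = 11100 → error at position 28.
Flip position 28: 1111101110011111101100001010001 → 1111101110011111101100001011001
Read data bits from positions 3,5,6,7,9,10,11,12,13,14,15,17,18,19,20,21,22,23,24,25,26,27,28,29,30,31: 11011001111101100001011001

11011001111101100001011001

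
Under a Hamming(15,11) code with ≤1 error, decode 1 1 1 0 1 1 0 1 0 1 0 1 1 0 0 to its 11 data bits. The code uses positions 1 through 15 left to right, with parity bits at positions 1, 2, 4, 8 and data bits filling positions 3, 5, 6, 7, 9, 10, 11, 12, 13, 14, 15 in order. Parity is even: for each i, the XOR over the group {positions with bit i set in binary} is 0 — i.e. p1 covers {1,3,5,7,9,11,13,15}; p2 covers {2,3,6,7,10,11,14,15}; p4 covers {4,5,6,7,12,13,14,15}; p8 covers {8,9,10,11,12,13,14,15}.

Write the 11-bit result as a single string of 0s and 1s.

11100101100

s1 (pos 1,3,5,7,9,11,13,15): 1⊕1⊕1⊕0⊕0⊕0⊕1⊕0 = 0
s2 (pos 2,3,6,7,10,11,14,15): 1⊕1⊕1⊕0⊕1⊕0⊕0⊕0 = 0
s4 (pos 4,5,6,7,12,13,14,15): 0⊕1⊕1⊕0⊕1⊕1⊕0⊕0 = 0
s8 (pos 8,9,10,11,12,13,14,15): 1⊕0⊕1⊕0⊕1⊕1⊕0⊕0 = 0
Syndrome s8…s1 = 0000 → no error.
Read data bits from positions 3,5,6,7,9,10,11,12,13,14,15: 11100101100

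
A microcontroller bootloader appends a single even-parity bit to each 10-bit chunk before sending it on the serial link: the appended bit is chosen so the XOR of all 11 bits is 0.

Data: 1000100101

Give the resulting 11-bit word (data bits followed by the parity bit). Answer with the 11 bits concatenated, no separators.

10001001010

XOR of the 10 data bits: 1⊕0⊕0⊕0⊕1⊕0⊕0⊕1⊕0⊕1 = 0
Parity bit = 0 (so all 11 bits XOR to 0).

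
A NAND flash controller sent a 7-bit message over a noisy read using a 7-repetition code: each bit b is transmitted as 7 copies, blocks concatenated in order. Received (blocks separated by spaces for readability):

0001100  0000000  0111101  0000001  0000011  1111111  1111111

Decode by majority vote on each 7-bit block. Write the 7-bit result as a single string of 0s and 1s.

0010011

Block 1 (0001100): 2 ones → 0
Block 2 (0000000): 0 ones → 0
Block 3 (0111101): 5 ones → 1
Block 4 (0000001): 1 one → 0
Block 5 (0000011): 2 ones → 0
Block 6 (1111111): 7 ones → 1
Block 7 (1111111): 7 ones → 1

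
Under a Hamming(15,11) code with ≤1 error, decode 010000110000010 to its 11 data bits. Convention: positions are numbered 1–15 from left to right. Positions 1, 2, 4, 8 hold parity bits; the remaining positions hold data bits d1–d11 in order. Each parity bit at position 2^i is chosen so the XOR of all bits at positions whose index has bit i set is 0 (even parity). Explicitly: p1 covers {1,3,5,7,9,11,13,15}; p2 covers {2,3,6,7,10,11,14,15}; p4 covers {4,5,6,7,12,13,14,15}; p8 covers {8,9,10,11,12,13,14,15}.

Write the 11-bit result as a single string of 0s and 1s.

10010000010

s1 (pos 1,3,5,7,9,11,13,15): 0⊕0⊕0⊕1⊕0⊕0⊕0⊕0 = 1
s2 (pos 2,3,6,7,10,11,14,15): 1⊕0⊕0⊕1⊕0⊕0⊕1⊕0 = 1
s4 (pos 4,5,6,7,12,13,14,15): 0⊕0⊕0⊕1⊕0⊕0⊕1⊕0 = 0
s8 (pos 8,9,10,11,12,13,14,15): 1⊕0⊕0⊕0⊕0⊕0⊕1⊕0 = 0
Syndrome s8…s1 = 0011 → error at position 3.
Flip position 3: 010000110000010 → 011000110000010
Read data bits from positions 3,5,6,7,9,10,11,12,13,14,15: 10010000010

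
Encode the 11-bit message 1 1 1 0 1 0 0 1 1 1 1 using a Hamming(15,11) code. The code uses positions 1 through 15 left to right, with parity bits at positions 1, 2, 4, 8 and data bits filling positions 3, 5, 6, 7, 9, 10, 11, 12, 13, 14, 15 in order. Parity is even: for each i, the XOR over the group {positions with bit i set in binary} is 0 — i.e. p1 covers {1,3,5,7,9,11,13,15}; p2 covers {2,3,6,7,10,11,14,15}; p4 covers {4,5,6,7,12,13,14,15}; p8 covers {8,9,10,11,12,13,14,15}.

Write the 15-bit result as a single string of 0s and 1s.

Place data at non-parity positions: p1 p2 1 p4 1 1 0 p8 1 0 0 1 1 1 1
p1 (pos 1,3,5,7,9,11,13,15): XOR of data positions = 1⊕1⊕0⊕1⊕0⊕1⊕1 = 1
p2 (pos 2,3,6,7,10,11,14,15): XOR of data positions = 1⊕1⊕0⊕0⊕0⊕1⊕1 = 0
p4 (pos 4,5,6,7,12,13,14,15): XOR of data positions = 1⊕1⊕0⊕1⊕1⊕1⊕1 = 0
p8 (pos 8,9,10,11,12,13,14,15): XOR of data positions = 1⊕0⊕0⊕1⊕1⊕1⊕1 = 1
Codeword: 101011011001111

101011011001111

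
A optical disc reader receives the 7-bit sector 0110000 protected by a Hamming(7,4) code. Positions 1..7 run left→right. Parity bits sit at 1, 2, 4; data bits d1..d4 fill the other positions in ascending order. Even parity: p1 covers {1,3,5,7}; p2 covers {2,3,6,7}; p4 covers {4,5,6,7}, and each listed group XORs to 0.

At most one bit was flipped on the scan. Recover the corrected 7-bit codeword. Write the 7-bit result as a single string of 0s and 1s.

1110000

s1 (pos 1,3,5,7): 0⊕1⊕0⊕0 = 1
s2 (pos 2,3,6,7): 1⊕1⊕0⊕0 = 0
s4 (pos 4,5,6,7): 0⊕0⊕0⊕0 = 0
Syndrome s4…s1 = 001 → error at position 1.
Flip position 1: 0110000 → 1110000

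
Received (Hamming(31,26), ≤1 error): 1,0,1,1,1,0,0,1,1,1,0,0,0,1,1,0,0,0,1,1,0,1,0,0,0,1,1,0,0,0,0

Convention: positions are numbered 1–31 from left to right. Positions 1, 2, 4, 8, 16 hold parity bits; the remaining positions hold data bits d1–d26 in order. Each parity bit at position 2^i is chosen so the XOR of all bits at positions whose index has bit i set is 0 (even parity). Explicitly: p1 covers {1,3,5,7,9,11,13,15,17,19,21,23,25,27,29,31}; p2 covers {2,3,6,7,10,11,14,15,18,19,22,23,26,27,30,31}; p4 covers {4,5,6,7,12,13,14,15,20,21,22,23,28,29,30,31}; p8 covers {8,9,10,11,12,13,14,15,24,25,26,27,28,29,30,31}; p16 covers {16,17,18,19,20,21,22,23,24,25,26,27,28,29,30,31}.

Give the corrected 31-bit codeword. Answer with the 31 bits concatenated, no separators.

1011100111000110001101001110000

s1 (pos 1,3,5,7,9,11,13,15,17,19,21,23,25,27,29,31): 1⊕1⊕1⊕0⊕1⊕0⊕0⊕1⊕0⊕1⊕0⊕0⊕0⊕1⊕0⊕0 = 1
s2 (pos 2,3,6,7,10,11,14,15,18,19,22,23,26,27,30,31): 0⊕1⊕0⊕0⊕1⊕0⊕1⊕1⊕0⊕1⊕1⊕0⊕1⊕1⊕0⊕0 = 0
s4 (pos 4,5,6,7,12,13,14,15,20,21,22,23,28,29,30,31): 1⊕1⊕0⊕0⊕0⊕0⊕1⊕1⊕1⊕0⊕1⊕0⊕0⊕0⊕0⊕0 = 0
s8 (pos 8,9,10,11,12,13,14,15,24,25,26,27,28,29,30,31): 1⊕1⊕1⊕0⊕0⊕0⊕1⊕1⊕0⊕0⊕1⊕1⊕0⊕0⊕0⊕0 = 1
s16 (pos 16,17,18,19,20,21,22,23,24,25,26,27,28,29,30,31): 0⊕0⊕0⊕1⊕1⊕0⊕1⊕0⊕0⊕0⊕1⊕1⊕0⊕0⊕0⊕0 = 1
Syndrome s16…s1 = 11001 → error at position 25.
Flip position 25: 1011100111000110001101000110000 → 1011100111000110001101001110000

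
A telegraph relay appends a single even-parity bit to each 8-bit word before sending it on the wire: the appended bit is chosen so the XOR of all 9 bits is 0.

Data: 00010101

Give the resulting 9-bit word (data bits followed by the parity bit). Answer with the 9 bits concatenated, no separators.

000101011

XOR of the 8 data bits: 0⊕0⊕0⊕1⊕0⊕1⊕0⊕1 = 1
Parity bit = 1 (so all 9 bits XOR to 0).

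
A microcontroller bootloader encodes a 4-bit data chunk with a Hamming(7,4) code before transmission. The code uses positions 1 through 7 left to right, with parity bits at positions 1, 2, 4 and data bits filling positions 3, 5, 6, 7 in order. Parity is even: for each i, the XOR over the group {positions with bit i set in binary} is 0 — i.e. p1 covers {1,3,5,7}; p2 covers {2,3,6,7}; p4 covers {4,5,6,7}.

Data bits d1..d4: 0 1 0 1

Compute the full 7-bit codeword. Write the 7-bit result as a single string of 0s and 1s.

0100101

Place data at non-parity positions: p1 p2 0 p4 1 0 1
p1 (pos 1,3,5,7): XOR of data positions = 0⊕1⊕1 = 0
p2 (pos 2,3,6,7): XOR of data positions = 0⊕0⊕1 = 1
p4 (pos 4,5,6,7): XOR of data positions = 1⊕0⊕1 = 0
Codeword: 0100101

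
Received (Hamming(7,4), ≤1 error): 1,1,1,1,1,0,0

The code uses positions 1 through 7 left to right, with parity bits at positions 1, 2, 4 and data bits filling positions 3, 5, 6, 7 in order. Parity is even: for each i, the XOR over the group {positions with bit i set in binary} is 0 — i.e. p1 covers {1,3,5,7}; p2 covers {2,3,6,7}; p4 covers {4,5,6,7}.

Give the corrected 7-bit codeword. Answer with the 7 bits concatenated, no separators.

0111100

s1 (pos 1,3,5,7): 1⊕1⊕1⊕0 = 1
s2 (pos 2,3,6,7): 1⊕1⊕0⊕0 = 0
s4 (pos 4,5,6,7): 1⊕1⊕0⊕0 = 0
Syndrome s4…s1 = 001 → error at position 1.
Flip position 1: 1111100 → 0111100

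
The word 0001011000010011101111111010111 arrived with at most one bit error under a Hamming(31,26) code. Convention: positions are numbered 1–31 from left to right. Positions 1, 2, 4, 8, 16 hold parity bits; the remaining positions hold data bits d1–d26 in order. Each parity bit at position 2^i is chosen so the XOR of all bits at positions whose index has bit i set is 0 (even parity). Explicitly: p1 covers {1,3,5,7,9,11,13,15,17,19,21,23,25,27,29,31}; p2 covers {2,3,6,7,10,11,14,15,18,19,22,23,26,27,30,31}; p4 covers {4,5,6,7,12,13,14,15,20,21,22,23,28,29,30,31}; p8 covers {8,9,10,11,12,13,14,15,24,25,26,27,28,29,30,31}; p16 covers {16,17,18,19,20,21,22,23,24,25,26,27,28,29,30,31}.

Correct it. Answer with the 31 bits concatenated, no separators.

s1 (pos 1,3,5,7,9,11,13,15,17,19,21,23,25,27,29,31): 0⊕0⊕0⊕1⊕0⊕0⊕0⊕1⊕1⊕1⊕1⊕1⊕1⊕1⊕1⊕1 = 0
s2 (pos 2,3,6,7,10,11,14,15,18,19,22,23,26,27,30,31): 0⊕0⊕1⊕1⊕0⊕0⊕0⊕1⊕0⊕1⊕1⊕1⊕0⊕1⊕1⊕1 = 1
s4 (pos 4,5,6,7,12,13,14,15,20,21,22,23,28,29,30,31): 1⊕0⊕1⊕1⊕1⊕0⊕0⊕1⊕1⊕1⊕1⊕1⊕0⊕1⊕1⊕1 = 0
s8 (pos 8,9,10,11,12,13,14,15,24,25,26,27,28,29,30,31): 0⊕0⊕0⊕0⊕1⊕0⊕0⊕1⊕1⊕1⊕0⊕1⊕0⊕1⊕1⊕1 = 0
s16 (pos 16,17,18,19,20,21,22,23,24,25,26,27,28,29,30,31): 1⊕1⊕0⊕1⊕1⊕1⊕1⊕1⊕1⊕1⊕0⊕1⊕0⊕1⊕1⊕1 = 1
Syndrome s16…s1 = 10010 → error at position 18.
Flip position 18: 0001011000010011101111111010111 → 0001011000010011111111111010111

0001011000010011111111111010111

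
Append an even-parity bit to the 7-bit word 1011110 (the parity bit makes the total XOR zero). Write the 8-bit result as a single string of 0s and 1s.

XOR of the 7 data bits: 1⊕0⊕1⊕1⊕1⊕1⊕0 = 1
Parity bit = 1 (so all 8 bits XOR to 0).

10111101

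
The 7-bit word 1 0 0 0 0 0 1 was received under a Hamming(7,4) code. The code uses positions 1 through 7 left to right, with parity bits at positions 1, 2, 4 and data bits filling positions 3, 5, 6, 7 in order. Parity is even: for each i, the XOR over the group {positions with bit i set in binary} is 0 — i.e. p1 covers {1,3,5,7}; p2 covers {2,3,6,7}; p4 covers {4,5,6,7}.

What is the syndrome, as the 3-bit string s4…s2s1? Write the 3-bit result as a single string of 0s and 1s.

s1 (pos 1,3,5,7): 1⊕0⊕0⊕1 = 0
s2 (pos 2,3,6,7): 0⊕0⊕0⊕1 = 1
s4 (pos 4,5,6,7): 0⊕0⊕0⊕1 = 1
Syndrome s4…s1 = 110 → error at position 6.

110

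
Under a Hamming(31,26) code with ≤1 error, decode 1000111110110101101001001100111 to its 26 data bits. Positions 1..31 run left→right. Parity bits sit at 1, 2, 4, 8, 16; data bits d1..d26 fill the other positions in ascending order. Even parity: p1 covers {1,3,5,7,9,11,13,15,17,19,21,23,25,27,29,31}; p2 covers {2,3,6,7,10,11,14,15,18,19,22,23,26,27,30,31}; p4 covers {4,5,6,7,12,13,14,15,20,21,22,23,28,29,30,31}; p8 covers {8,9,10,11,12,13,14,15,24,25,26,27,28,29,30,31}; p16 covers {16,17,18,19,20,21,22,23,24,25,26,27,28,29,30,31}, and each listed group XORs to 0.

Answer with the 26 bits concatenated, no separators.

01111011010101000001100111

s1 (pos 1,3,5,7,9,11,13,15,17,19,21,23,25,27,29,31): 1⊕0⊕1⊕1⊕1⊕1⊕0⊕0⊕1⊕1⊕0⊕0⊕1⊕0⊕1⊕1 = 0
s2 (pos 2,3,6,7,10,11,14,15,18,19,22,23,26,27,30,31): 0⊕0⊕1⊕1⊕0⊕1⊕1⊕0⊕0⊕1⊕1⊕0⊕1⊕0⊕1⊕1 = 1
s4 (pos 4,5,6,7,12,13,14,15,20,21,22,23,28,29,30,31): 0⊕1⊕1⊕1⊕1⊕0⊕1⊕0⊕0⊕0⊕1⊕0⊕0⊕1⊕1⊕1 = 1
s8 (pos 8,9,10,11,12,13,14,15,24,25,26,27,28,29,30,31): 1⊕1⊕0⊕1⊕1⊕0⊕1⊕0⊕0⊕1⊕1⊕0⊕0⊕1⊕1⊕1 = 0
s16 (pos 16,17,18,19,20,21,22,23,24,25,26,27,28,29,30,31): 1⊕1⊕0⊕1⊕0⊕0⊕1⊕0⊕0⊕1⊕1⊕0⊕0⊕1⊕1⊕1 = 1
Syndrome s16…s1 = 10110 → error at position 22.
Flip position 22: 1000111110110101101001001100111 → 1000111110110101101000001100111
Read data bits from positions 3,5,6,7,9,10,11,12,13,14,15,17,18,19,20,21,22,23,24,25,26,27,28,29,30,31: 01111011010101000001100111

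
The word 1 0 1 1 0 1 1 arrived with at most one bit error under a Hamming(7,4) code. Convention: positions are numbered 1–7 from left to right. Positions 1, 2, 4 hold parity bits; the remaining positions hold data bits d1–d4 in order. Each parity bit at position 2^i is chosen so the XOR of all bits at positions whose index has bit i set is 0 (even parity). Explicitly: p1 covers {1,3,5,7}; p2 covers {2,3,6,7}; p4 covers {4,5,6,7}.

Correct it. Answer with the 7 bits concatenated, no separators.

1011010

s1 (pos 1,3,5,7): 1⊕1⊕0⊕1 = 1
s2 (pos 2,3,6,7): 0⊕1⊕1⊕1 = 1
s4 (pos 4,5,6,7): 1⊕0⊕1⊕1 = 1
Syndrome s4…s1 = 111 → error at position 7.
Flip position 7: 1011011 → 1011010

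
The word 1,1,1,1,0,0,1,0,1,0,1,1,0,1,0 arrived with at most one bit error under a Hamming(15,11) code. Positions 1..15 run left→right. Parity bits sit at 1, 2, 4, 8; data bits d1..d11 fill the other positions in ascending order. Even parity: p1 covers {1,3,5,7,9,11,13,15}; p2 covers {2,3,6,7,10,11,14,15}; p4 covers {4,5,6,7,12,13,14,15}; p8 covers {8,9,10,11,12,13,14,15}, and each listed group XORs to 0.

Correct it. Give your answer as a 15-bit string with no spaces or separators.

110100101011010

s1 (pos 1,3,5,7,9,11,13,15): 1⊕1⊕0⊕1⊕1⊕1⊕0⊕0 = 1
s2 (pos 2,3,6,7,10,11,14,15): 1⊕1⊕0⊕1⊕0⊕1⊕1⊕0 = 1
s4 (pos 4,5,6,7,12,13,14,15): 1⊕0⊕0⊕1⊕1⊕0⊕1⊕0 = 0
s8 (pos 8,9,10,11,12,13,14,15): 0⊕1⊕0⊕1⊕1⊕0⊕1⊕0 = 0
Syndrome s8…s1 = 0011 → error at position 3.
Flip position 3: 111100101011010 → 110100101011010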